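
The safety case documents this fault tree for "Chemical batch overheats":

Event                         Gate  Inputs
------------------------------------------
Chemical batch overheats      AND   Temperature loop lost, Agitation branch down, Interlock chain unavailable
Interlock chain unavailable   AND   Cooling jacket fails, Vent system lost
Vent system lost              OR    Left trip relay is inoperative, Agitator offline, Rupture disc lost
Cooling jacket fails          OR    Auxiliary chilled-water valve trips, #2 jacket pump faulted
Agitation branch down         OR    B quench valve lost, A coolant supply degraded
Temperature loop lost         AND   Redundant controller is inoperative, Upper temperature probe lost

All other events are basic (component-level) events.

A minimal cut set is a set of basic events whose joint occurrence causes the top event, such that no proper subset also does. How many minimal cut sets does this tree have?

Temperature loop lost [AND]: one cut set from each child combined → 1 × 1 = 1 cut set(s).
Agitation branch down [OR]: union of children's cut sets → 2 cut set(s).
Cooling jacket fails [OR]: union of children's cut sets → 2 cut set(s).
Vent system lost [OR]: union of children's cut sets → 3 cut set(s).
Interlock chain unavailable [AND]: one cut set from each child combined → 2 × 3 = 6 cut set(s).
Chemical batch overheats [AND]: one cut set from each child combined → 1 × 2 × 6 = 12 cut set(s).

12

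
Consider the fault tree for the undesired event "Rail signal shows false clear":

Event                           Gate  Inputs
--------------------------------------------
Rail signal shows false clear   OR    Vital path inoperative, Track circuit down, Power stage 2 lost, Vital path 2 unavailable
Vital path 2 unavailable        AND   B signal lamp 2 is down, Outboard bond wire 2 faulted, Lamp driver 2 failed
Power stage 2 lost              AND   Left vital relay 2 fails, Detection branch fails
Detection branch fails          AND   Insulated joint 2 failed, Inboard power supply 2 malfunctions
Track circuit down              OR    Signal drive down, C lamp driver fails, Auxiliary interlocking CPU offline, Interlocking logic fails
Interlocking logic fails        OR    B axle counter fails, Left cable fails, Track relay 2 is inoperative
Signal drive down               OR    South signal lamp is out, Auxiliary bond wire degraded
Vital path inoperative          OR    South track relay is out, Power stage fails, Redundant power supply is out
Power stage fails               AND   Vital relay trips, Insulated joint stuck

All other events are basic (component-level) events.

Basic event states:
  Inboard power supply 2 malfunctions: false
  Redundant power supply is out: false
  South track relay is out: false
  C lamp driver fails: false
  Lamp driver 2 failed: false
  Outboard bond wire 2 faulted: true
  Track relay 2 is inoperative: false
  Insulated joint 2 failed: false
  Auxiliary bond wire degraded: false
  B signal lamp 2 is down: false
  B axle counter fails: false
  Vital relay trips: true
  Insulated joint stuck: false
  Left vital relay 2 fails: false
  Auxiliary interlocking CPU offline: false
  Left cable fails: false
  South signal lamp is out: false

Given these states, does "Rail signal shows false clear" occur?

No

Power stage fails [AND]: Vital relay trips=occurs, Insulated joint stuck=not → not all inputs occur → does not occur.
Vital path inoperative [OR]: South track relay is out=not, Power stage fails=not, Redundant power supply is out=not → no input occurs → does not occur.
Signal drive down [OR]: South signal lamp is out=not, Auxiliary bond wire degraded=not → no input occurs → does not occur.
Interlocking logic fails [OR]: B axle counter fails=not, Left cable fails=not, Track relay 2 is inoperative=not → no input occurs → does not occur.
Track circuit down [OR]: Signal drive down=not, C lamp driver fails=not, Auxiliary interlocking CPU offline=not, Interlocking logic fails=not → no input occurs → does not occur.
Detection branch fails [AND]: Insulated joint 2 failed=not, Inboard power supply 2 malfunctions=not → not all inputs occur → does not occur.
Power stage 2 lost [AND]: Left vital relay 2 fails=not, Detection branch fails=not → not all inputs occur → does not occur.
Vital path 2 unavailable [AND]: B signal lamp 2 is down=not, Outboard bond wire 2 faulted=occurs, Lamp driver 2 failed=not → not all inputs occur → does not occur.
Rail signal shows false clear [OR]: Vital path inoperative=not, Track circuit down=not, Power stage 2 lost=not, Vital path 2 unavailable=not → no input occurs → does not occur.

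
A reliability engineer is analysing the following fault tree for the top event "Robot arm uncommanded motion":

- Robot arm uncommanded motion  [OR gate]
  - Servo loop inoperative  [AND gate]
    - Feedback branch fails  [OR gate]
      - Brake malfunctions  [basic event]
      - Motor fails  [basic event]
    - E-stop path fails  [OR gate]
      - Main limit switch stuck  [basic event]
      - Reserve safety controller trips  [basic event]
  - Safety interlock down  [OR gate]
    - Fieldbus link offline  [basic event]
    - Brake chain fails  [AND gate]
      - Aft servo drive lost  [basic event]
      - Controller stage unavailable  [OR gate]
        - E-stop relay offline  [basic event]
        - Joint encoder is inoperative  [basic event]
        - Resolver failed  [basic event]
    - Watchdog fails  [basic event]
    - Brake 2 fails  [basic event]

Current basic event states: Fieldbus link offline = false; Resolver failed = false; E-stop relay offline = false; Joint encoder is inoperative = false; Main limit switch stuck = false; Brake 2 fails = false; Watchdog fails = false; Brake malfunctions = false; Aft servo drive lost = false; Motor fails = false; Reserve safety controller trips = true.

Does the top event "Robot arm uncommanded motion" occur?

Feedback branch fails [OR]: Brake malfunctions=not, Motor fails=not → no input occurs → does not occur.
E-stop path fails [OR]: Main limit switch stuck=not, Reserve safety controller trips=occurs → at least one input occurs → occurs.
Servo loop inoperative [AND]: Feedback branch fails=not, E-stop path fails=occurs → not all inputs occur → does not occur.
Controller stage unavailable [OR]: E-stop relay offline=not, Joint encoder is inoperative=not, Resolver failed=not → no input occurs → does not occur.
Brake chain fails [AND]: Aft servo drive lost=not, Controller stage unavailable=not → not all inputs occur → does not occur.
Safety interlock down [OR]: Fieldbus link offline=not, Brake chain fails=not, Watchdog fails=not, Brake 2 fails=not → no input occurs → does not occur.
Robot arm uncommanded motion [OR]: Servo loop inoperative=not, Safety interlock down=not → no input occurs → does not occur.

No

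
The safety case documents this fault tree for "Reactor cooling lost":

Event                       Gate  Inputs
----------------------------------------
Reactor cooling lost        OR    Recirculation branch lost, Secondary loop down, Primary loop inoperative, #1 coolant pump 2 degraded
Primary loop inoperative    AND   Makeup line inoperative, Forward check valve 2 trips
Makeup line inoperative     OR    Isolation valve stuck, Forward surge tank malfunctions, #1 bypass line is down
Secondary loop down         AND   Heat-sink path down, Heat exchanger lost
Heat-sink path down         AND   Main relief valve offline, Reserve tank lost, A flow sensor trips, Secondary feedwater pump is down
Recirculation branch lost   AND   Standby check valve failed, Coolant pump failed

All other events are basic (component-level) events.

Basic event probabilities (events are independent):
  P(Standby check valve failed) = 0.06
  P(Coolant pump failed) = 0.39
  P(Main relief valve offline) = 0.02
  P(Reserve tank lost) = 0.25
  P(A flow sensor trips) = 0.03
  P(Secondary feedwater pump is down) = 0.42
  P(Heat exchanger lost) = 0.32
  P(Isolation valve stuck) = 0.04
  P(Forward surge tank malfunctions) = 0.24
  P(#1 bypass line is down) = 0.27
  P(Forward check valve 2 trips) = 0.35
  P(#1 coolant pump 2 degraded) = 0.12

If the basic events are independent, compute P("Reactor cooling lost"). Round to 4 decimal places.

0.2812

P(Recirculation branch lost) [AND] = 0.06 × 0.39 = 0.023400
P(Heat-sink path down) [AND] = 0.02 × 0.25 × 0.03 × 0.42 = 0.000063
P(Secondary loop down) [AND] = 0.000063 × 0.32 = 0.000020
P(Makeup line inoperative) [OR] = 1 − (1−0.04) × (1−0.24) × (1−0.27) = 0.467392
P(Primary loop inoperative) [AND] = 0.467392 × 0.35 = 0.163587
P(Reactor cooling lost) [OR] = 1 − (1−0.023400) × (1−0.000020) × (1−0.163587) × (1−0.12) = 0.281194
Rounded to 4 decimal places: P(Reactor cooling lost) ≈ 0.2812.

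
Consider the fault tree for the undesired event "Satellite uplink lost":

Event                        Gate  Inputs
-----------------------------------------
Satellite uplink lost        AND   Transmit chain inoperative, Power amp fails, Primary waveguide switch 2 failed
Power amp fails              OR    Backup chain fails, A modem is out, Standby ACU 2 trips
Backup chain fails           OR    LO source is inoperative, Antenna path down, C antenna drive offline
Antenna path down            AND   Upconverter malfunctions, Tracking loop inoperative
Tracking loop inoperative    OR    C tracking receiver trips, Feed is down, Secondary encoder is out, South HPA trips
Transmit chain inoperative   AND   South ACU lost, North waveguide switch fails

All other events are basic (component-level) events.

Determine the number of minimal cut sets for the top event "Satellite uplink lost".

Transmit chain inoperative [AND]: one cut set from each child combined → 1 × 1 = 1 cut set(s).
Tracking loop inoperative [OR]: union of children's cut sets → 4 cut set(s).
Antenna path down [AND]: one cut set from each child combined → 1 × 4 = 4 cut set(s).
Backup chain fails [OR]: union of children's cut sets → 6 cut set(s).
Power amp fails [OR]: union of children's cut sets → 8 cut set(s).
Satellite uplink lost [AND]: one cut set from each child combined → 1 × 8 × 1 = 8 cut set(s).
Minimal cut sets: {LO source is inoperative, North waveguide switch fails, Primary waveguide switch 2 failed, South ACU lost}; {C tracking receiver trips, North waveguide switch fails, Primary waveguide switch 2 failed, South ACU lost, Upconverter malfunctions}; {Feed is down, North waveguide switch fails, Primary waveguide switch 2 failed, South ACU lost, Upconverter malfunctions}; {North waveguide switch fails, Primary waveguide switch 2 failed, Secondary encoder is out, South ACU lost, Upconverter malfunctions}; {North waveguide switch fails, Primary waveguide switch 2 failed, South ACU lost, South HPA trips, Upconverter malfunctions}; {C antenna drive offline, North waveguide switch fails, Primary waveguide switch 2 failed, South ACU lost}; {A modem is out, North waveguide switch fails, Primary waveguide switch 2 failed, South ACU lost}; {North waveguide switch fails, Primary waveguide switch 2 failed, South ACU lost, Standby ACU 2 trips}.

8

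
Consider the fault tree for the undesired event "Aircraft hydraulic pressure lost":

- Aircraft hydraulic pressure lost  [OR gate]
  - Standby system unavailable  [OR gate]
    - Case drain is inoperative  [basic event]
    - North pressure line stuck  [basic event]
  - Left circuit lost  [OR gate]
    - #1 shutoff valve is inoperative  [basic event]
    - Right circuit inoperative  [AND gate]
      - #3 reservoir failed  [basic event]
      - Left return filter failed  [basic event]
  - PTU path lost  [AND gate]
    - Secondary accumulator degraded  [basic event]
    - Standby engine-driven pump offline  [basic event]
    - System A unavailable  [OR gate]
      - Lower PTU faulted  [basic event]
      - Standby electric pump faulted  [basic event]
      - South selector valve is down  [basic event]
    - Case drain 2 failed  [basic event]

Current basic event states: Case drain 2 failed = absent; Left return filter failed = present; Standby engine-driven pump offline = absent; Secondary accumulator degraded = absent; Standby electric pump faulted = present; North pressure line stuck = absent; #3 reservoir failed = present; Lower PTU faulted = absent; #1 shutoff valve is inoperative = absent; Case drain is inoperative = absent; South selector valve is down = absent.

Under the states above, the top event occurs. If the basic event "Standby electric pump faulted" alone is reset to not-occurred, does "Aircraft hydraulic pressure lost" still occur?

Yes

Counterfactual: set "Standby electric pump faulted" to not occurred.
Standby system unavailable [OR]: Case drain is inoperative=not, North pressure line stuck=not → no input occurs → does not occur.
Right circuit inoperative [AND]: #3 reservoir failed=occurs, Left return filter failed=occurs → all inputs occur → occurs.
Left circuit lost [OR]: #1 shutoff valve is inoperative=not, Right circuit inoperative=occurs → at least one input occurs → occurs.
System A unavailable [OR]: Lower PTU faulted=not, Standby electric pump faulted=not, South selector valve is down=not → no input occurs → does not occur.
PTU path lost [AND]: Secondary accumulator degraded=not, Standby engine-driven pump offline=not, System A unavailable=not, Case drain 2 failed=not → not all inputs occur → does not occur.
Aircraft hydraulic pressure lost [OR]: Standby system unavailable=not, Left circuit lost=occurs, PTU path lost=not → at least one input occurs → occurs.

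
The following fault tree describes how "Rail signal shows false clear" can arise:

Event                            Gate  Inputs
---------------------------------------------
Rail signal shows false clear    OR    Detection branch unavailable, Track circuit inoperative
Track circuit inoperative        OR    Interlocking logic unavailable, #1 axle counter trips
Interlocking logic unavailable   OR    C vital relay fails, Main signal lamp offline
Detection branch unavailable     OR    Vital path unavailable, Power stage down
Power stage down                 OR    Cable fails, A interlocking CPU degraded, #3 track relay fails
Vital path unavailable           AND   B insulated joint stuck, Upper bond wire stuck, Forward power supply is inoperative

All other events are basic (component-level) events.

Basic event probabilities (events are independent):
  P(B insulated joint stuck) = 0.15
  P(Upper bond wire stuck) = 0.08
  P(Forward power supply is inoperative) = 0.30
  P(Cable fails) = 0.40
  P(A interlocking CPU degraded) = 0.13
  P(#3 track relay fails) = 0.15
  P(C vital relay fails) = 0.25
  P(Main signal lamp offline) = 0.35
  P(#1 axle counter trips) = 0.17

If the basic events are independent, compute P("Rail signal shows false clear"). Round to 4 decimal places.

0.8211

P(Vital path unavailable) [AND] = 0.15 × 0.08 × 0.30 = 0.003600
P(Power stage down) [OR] = 1 − (1−0.40) × (1−0.13) × (1−0.15) = 0.556300
P(Detection branch unavailable) [OR] = 1 − (1−0.003600) × (1−0.556300) = 0.557897
P(Interlocking logic unavailable) [OR] = 1 − (1−0.25) × (1−0.35) = 0.512500
P(Track circuit inoperative) [OR] = 1 − (1−0.512500) × (1−0.17) = 0.595375
P(Rail signal shows false clear) [OR] = 1 − (1−0.557897) × (1−0.595375) = 0.821114
Rounded to 4 decimal places: P(Rail signal shows false clear) ≈ 0.8211.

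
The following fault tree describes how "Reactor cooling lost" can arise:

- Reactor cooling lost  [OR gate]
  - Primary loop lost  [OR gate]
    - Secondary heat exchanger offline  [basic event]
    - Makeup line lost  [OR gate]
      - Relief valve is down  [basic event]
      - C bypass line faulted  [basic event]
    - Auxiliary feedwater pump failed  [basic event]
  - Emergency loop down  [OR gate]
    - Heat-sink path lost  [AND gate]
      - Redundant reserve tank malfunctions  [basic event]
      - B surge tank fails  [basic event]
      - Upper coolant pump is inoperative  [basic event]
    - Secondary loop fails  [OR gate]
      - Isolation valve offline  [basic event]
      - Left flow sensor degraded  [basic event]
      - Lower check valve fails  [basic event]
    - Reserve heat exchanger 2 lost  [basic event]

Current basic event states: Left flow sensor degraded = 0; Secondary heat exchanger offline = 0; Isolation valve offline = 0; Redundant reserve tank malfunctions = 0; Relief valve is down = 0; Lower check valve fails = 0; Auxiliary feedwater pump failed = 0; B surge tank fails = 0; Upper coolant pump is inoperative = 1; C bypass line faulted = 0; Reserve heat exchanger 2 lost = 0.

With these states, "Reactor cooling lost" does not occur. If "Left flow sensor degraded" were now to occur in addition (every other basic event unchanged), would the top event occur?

Yes

Counterfactual: set "Left flow sensor degraded" to occurred.
Makeup line lost [OR]: Relief valve is down=not, C bypass line faulted=not → no input occurs → does not occur.
Primary loop lost [OR]: Secondary heat exchanger offline=not, Makeup line lost=not, Auxiliary feedwater pump failed=not → no input occurs → does not occur.
Heat-sink path lost [AND]: Redundant reserve tank malfunctions=not, B surge tank fails=not, Upper coolant pump is inoperative=occurs → not all inputs occur → does not occur.
Secondary loop fails [OR]: Isolation valve offline=not, Left flow sensor degraded=occurs, Lower check valve fails=not → at least one input occurs → occurs.
Emergency loop down [OR]: Heat-sink path lost=not, Secondary loop fails=occurs, Reserve heat exchanger 2 lost=not → at least one input occurs → occurs.
Reactor cooling lost [OR]: Primary loop lost=not, Emergency loop down=occurs → at least one input occurs → occurs.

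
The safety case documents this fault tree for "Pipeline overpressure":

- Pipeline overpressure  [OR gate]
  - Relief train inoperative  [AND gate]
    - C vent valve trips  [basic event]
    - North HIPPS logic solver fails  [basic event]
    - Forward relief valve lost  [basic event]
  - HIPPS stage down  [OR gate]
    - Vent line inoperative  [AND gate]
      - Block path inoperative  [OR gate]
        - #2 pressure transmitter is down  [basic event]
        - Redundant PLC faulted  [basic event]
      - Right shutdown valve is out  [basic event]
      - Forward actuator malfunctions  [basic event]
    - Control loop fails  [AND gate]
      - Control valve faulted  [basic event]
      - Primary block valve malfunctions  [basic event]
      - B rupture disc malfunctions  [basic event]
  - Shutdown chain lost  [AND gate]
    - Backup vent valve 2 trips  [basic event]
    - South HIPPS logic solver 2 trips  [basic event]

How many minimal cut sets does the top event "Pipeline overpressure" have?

5

Relief train inoperative [AND]: one cut set from each child combined → 1 × 1 × 1 = 1 cut set(s).
Block path inoperative [OR]: union of children's cut sets → 2 cut set(s).
Vent line inoperative [AND]: one cut set from each child combined → 2 × 1 × 1 = 2 cut set(s).
Control loop fails [AND]: one cut set from each child combined → 1 × 1 × 1 = 1 cut set(s).
HIPPS stage down [OR]: union of children's cut sets → 3 cut set(s).
Shutdown chain lost [AND]: one cut set from each child combined → 1 × 1 = 1 cut set(s).
Pipeline overpressure [OR]: union of children's cut sets → 5 cut set(s).
Minimal cut sets: {C vent valve trips, Forward relief valve lost, North HIPPS logic solver fails}; {#2 pressure transmitter is down, Forward actuator malfunctions, Right shutdown valve is out}; {Forward actuator malfunctions, Redundant PLC faulted, Right shutdown valve is out}; {B rupture disc malfunctions, Control valve faulted, Primary block valve malfunctions}; {Backup vent valve 2 trips, South HIPPS logic solver 2 trips}.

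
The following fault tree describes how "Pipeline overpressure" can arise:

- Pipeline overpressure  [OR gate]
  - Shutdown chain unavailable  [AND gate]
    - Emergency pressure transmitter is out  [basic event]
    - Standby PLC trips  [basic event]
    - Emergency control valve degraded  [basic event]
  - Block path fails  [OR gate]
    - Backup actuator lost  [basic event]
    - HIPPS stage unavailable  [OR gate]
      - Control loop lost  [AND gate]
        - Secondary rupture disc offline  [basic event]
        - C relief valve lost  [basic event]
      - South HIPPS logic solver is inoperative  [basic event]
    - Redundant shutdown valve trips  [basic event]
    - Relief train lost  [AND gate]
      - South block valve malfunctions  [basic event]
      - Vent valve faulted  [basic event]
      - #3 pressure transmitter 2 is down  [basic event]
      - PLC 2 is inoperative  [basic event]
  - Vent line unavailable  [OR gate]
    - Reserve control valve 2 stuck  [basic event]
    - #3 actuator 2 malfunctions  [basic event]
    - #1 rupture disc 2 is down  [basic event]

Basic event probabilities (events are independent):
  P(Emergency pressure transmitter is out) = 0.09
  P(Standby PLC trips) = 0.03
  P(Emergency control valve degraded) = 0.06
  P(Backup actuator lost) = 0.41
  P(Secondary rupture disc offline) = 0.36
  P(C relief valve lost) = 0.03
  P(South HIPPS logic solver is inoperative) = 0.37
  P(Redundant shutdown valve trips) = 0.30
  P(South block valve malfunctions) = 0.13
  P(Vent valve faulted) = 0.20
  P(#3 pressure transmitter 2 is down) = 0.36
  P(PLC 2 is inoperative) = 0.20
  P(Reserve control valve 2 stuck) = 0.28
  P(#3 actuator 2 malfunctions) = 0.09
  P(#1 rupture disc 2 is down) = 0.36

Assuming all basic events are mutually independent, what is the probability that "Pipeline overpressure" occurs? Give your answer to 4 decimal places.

P(Shutdown chain unavailable) [AND] = 0.09 × 0.03 × 0.06 = 0.000162
P(Control loop lost) [AND] = 0.36 × 0.03 = 0.010800
P(HIPPS stage unavailable) [OR] = 1 − (1−0.010800) × (1−0.37) = 0.376804
P(Relief train lost) [AND] = 0.13 × 0.20 × 0.36 × 0.20 = 0.001872
P(Block path fails) [OR] = 1 − (1−0.41) × (1−0.376804) × (1−0.30) × (1−0.001872) = 0.743102
P(Vent line unavailable) [OR] = 1 − (1−0.28) × (1−0.09) × (1−0.36) = 0.580672
P(Pipeline overpressure) [OR] = 1 − (1−0.000162) × (1−0.743102) × (1−0.580672) = 0.892293
Rounded to 4 decimal places: P(Pipeline overpressure) ≈ 0.8923.

0.8923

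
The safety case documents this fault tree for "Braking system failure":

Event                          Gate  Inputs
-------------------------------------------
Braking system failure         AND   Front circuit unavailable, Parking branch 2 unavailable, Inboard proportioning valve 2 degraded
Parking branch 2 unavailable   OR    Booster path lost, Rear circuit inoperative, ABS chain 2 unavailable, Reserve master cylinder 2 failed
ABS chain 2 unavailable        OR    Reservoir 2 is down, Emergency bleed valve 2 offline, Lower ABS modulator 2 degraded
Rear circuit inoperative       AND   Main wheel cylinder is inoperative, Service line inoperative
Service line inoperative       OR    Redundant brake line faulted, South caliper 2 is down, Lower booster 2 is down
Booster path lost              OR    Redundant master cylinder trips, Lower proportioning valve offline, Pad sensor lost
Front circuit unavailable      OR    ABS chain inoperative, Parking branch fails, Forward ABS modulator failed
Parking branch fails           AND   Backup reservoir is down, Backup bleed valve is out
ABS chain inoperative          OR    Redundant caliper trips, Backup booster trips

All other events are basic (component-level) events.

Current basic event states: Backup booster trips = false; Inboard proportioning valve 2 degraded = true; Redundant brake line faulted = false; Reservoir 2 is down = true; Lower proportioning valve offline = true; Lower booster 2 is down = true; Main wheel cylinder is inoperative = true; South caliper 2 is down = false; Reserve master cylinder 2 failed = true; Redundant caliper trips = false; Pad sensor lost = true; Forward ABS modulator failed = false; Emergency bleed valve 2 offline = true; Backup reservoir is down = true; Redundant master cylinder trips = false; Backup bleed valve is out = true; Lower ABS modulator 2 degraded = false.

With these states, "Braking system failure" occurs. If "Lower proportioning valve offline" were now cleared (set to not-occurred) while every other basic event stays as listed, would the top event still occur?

Yes

Counterfactual: set "Lower proportioning valve offline" to not occurred.
ABS chain inoperative [OR]: Redundant caliper trips=not, Backup booster trips=not → no input occurs → does not occur.
Parking branch fails [AND]: Backup reservoir is down=occurs, Backup bleed valve is out=occurs → all inputs occur → occurs.
Front circuit unavailable [OR]: ABS chain inoperative=not, Parking branch fails=occurs, Forward ABS modulator failed=not → at least one input occurs → occurs.
Booster path lost [OR]: Redundant master cylinder trips=not, Lower proportioning valve offline=not, Pad sensor lost=occurs → at least one input occurs → occurs.
Service line inoperative [OR]: Redundant brake line faulted=not, South caliper 2 is down=not, Lower booster 2 is down=occurs → at least one input occurs → occurs.
Rear circuit inoperative [AND]: Main wheel cylinder is inoperative=occurs, Service line inoperative=occurs → all inputs occur → occurs.
ABS chain 2 unavailable [OR]: Reservoir 2 is down=occurs, Emergency bleed valve 2 offline=occurs, Lower ABS modulator 2 degraded=not → at least one input occurs → occurs.
Parking branch 2 unavailable [OR]: Booster path lost=occurs, Rear circuit inoperative=occurs, ABS chain 2 unavailable=occurs, Reserve master cylinder 2 failed=occurs → at least one input occurs → occurs.
Braking system failure [AND]: Front circuit unavailable=occurs, Parking branch 2 unavailable=occurs, Inboard proportioning valve 2 degraded=occurs → all inputs occur → occurs.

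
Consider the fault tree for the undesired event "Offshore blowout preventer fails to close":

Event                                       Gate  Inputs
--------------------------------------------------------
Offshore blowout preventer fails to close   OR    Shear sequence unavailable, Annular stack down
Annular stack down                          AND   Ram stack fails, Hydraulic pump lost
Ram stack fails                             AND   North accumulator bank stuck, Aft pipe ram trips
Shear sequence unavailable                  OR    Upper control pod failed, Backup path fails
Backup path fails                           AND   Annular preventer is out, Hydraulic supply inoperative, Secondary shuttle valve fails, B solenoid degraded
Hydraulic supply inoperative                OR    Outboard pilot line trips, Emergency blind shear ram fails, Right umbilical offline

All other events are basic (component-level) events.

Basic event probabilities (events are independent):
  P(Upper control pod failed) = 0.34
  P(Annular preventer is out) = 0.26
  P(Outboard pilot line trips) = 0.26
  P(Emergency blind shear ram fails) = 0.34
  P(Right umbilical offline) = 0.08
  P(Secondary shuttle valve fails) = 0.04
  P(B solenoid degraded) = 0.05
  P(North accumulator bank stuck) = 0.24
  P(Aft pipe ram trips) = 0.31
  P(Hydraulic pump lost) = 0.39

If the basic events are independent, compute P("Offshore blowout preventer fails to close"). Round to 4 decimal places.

0.3593

P(Hydraulic supply inoperative) [OR] = 1 − (1−0.26) × (1−0.34) × (1−0.08) = 0.550672
P(Backup path fails) [AND] = 0.26 × 0.550672 × 0.04 × 0.05 = 0.000286
P(Shear sequence unavailable) [OR] = 1 − (1−0.34) × (1−0.000286) = 0.340189
P(Ram stack fails) [AND] = 0.24 × 0.31 = 0.074400
P(Annular stack down) [AND] = 0.074400 × 0.39 = 0.029016
P(Offshore blowout preventer fails to close) [OR] = 1 − (1−0.340189) × (1−0.029016) = 0.359334
Rounded to 4 decimal places: P(Offshore blowout preventer fails to close) ≈ 0.3593.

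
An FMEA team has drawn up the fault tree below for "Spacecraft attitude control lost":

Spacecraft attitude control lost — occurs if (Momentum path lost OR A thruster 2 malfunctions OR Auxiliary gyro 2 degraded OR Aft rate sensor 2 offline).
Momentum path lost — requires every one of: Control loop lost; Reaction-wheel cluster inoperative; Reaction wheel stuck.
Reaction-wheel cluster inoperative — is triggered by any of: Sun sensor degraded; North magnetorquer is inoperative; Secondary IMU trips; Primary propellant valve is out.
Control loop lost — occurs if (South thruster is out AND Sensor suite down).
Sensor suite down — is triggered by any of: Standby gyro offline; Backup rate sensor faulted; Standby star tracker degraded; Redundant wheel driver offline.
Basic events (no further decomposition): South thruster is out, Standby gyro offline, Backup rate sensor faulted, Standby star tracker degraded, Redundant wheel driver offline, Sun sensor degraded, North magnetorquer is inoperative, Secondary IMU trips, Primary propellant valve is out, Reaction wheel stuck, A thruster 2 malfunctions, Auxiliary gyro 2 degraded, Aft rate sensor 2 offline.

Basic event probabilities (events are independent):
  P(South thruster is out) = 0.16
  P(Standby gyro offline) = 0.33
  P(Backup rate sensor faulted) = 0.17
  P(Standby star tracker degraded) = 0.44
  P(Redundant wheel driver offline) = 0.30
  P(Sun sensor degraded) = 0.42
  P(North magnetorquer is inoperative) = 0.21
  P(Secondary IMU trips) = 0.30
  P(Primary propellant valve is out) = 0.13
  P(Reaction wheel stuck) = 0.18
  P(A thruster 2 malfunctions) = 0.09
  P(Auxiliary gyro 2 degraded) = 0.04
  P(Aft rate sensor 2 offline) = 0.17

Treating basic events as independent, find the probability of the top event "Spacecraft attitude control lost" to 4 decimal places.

0.2867

P(Sensor suite down) [OR] = 1 − (1−0.33) × (1−0.17) × (1−0.44) × (1−0.30) = 0.782009
P(Control loop lost) [AND] = 0.16 × 0.782009 = 0.125121
P(Reaction-wheel cluster inoperative) [OR] = 1 − (1−0.42) × (1−0.21) × (1−0.30) × (1−0.13) = 0.720956
P(Momentum path lost) [AND] = 0.125121 × 0.720956 × 0.18 = 0.016237
P(Spacecraft attitude control lost) [OR] = 1 − (1−0.016237) × (1−0.09) × (1−0.04) × (1−0.17) = 0.286685
Rounded to 4 decimal places: P(Spacecraft attitude control lost) ≈ 0.2867.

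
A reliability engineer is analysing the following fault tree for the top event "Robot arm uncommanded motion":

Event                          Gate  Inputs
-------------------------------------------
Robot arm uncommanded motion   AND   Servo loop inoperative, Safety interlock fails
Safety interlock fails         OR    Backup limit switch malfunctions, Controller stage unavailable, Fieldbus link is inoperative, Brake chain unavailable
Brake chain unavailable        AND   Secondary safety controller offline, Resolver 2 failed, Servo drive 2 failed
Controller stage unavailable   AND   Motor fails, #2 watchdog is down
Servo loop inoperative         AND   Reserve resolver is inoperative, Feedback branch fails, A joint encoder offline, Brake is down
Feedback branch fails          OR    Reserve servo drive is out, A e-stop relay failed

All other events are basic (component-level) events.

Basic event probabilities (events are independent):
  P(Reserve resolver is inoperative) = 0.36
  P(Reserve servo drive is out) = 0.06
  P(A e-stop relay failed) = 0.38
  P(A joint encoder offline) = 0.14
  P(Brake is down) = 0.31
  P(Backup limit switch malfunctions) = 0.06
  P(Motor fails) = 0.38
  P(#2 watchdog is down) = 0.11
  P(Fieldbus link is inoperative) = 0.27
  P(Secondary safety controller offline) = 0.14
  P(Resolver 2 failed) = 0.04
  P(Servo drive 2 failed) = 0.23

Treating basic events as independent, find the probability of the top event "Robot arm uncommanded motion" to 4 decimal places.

P(Feedback branch fails) [OR] = 1 − (1−0.06) × (1−0.38) = 0.417200
P(Servo loop inoperative) [AND] = 0.36 × 0.417200 × 0.14 × 0.31 = 0.006518
P(Controller stage unavailable) [AND] = 0.38 × 0.11 = 0.041800
P(Brake chain unavailable) [AND] = 0.14 × 0.04 × 0.23 = 0.001288
P(Safety interlock fails) [OR] = 1 − (1−0.06) × (1−0.041800) × (1−0.27) × (1−0.001288) = 0.343330
P(Robot arm uncommanded motion) [AND] = 0.006518 × 0.343330 = 0.002238
Rounded to 4 decimal places: P(Robot arm uncommanded motion) ≈ 0.0022.

0.0022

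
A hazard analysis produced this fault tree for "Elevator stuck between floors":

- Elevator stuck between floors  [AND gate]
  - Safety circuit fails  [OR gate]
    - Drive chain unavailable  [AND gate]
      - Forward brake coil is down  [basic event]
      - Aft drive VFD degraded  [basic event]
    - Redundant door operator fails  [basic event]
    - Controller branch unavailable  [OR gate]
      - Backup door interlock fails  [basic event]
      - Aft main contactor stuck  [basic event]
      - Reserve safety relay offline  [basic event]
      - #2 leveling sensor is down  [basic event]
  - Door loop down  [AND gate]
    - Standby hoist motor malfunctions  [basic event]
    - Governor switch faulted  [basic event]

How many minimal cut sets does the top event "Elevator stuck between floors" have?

6

Drive chain unavailable [AND]: one cut set from each child combined → 1 × 1 = 1 cut set(s).
Controller branch unavailable [OR]: union of children's cut sets → 4 cut set(s).
Safety circuit fails [OR]: union of children's cut sets → 6 cut set(s).
Door loop down [AND]: one cut set from each child combined → 1 × 1 = 1 cut set(s).
Elevator stuck between floors [AND]: one cut set from each child combined → 6 × 1 = 6 cut set(s).
Minimal cut sets: {Aft drive VFD degraded, Forward brake coil is down, Governor switch faulted, Standby hoist motor malfunctions}; {Governor switch faulted, Redundant door operator fails, Standby hoist motor malfunctions}; {Backup door interlock fails, Governor switch faulted, Standby hoist motor malfunctions}; {Aft main contactor stuck, Governor switch faulted, Standby hoist motor malfunctions}; {Governor switch faulted, Reserve safety relay offline, Standby hoist motor malfunctions}; {#2 leveling sensor is down, Governor switch faulted, Standby hoist motor malfunctions}.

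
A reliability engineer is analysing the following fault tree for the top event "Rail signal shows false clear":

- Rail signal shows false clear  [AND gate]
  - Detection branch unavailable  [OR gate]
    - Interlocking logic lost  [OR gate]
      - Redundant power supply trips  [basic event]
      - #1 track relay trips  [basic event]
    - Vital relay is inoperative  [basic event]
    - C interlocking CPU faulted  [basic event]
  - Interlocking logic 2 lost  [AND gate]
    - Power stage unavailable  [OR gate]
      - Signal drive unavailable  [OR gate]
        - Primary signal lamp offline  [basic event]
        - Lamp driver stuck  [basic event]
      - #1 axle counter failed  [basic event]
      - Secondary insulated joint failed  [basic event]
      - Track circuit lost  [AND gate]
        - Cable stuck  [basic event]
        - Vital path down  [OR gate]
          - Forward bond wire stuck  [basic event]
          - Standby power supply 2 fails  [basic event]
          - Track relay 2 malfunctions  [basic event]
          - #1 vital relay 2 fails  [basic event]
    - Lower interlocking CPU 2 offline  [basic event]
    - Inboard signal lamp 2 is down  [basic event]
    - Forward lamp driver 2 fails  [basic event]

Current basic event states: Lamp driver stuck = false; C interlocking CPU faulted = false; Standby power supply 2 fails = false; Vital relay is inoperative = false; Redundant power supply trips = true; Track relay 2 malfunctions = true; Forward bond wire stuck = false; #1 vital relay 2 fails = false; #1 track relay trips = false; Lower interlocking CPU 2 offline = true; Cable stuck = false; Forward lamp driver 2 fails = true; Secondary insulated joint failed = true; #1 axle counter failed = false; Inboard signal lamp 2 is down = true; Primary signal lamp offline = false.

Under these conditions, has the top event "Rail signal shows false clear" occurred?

Yes

Interlocking logic lost [OR]: Redundant power supply trips=occurs, #1 track relay trips=not → at least one input occurs → occurs.
Detection branch unavailable [OR]: Interlocking logic lost=occurs, Vital relay is inoperative=not, C interlocking CPU faulted=not → at least one input occurs → occurs.
Signal drive unavailable [OR]: Primary signal lamp offline=not, Lamp driver stuck=not → no input occurs → does not occur.
Vital path down [OR]: Forward bond wire stuck=not, Standby power supply 2 fails=not, Track relay 2 malfunctions=occurs, #1 vital relay 2 fails=not → at least one input occurs → occurs.
Track circuit lost [AND]: Cable stuck=not, Vital path down=occurs → not all inputs occur → does not occur.
Power stage unavailable [OR]: Signal drive unavailable=not, #1 axle counter failed=not, Secondary insulated joint failed=occurs, Track circuit lost=not → at least one input occurs → occurs.
Interlocking logic 2 lost [AND]: Power stage unavailable=occurs, Lower interlocking CPU 2 offline=occurs, Inboard signal lamp 2 is down=occurs, Forward lamp driver 2 fails=occurs → all inputs occur → occurs.
Rail signal shows false clear [AND]: Detection branch unavailable=occurs, Interlocking logic 2 lost=occurs → all inputs occur → occurs.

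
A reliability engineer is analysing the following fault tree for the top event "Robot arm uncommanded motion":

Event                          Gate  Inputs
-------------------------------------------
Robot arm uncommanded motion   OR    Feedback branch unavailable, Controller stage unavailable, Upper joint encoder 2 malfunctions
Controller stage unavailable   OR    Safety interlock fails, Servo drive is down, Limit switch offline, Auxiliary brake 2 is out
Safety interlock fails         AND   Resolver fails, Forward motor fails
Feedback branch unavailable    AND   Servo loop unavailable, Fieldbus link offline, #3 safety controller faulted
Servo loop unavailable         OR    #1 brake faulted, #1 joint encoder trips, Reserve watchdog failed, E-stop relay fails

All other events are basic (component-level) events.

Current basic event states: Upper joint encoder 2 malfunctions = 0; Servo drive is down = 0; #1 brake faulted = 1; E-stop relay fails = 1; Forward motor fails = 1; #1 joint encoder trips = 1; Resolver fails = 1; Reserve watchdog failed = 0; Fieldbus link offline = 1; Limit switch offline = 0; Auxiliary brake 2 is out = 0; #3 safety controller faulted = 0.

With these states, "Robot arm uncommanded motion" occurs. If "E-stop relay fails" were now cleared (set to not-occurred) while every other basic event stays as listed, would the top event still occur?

Counterfactual: set "E-stop relay fails" to not occurred.
Servo loop unavailable [OR]: #1 brake faulted=occurs, #1 joint encoder trips=occurs, Reserve watchdog failed=not, E-stop relay fails=not → at least one input occurs → occurs.
Feedback branch unavailable [AND]: Servo loop unavailable=occurs, Fieldbus link offline=occurs, #3 safety controller faulted=not → not all inputs occur → does not occur.
Safety interlock fails [AND]: Resolver fails=occurs, Forward motor fails=occurs → all inputs occur → occurs.
Controller stage unavailable [OR]: Safety interlock fails=occurs, Servo drive is down=not, Limit switch offline=not, Auxiliary brake 2 is out=not → at least one input occurs → occurs.
Robot arm uncommanded motion [OR]: Feedback branch unavailable=not, Controller stage unavailable=occurs, Upper joint encoder 2 malfunctions=not → at least one input occurs → occurs.

Yes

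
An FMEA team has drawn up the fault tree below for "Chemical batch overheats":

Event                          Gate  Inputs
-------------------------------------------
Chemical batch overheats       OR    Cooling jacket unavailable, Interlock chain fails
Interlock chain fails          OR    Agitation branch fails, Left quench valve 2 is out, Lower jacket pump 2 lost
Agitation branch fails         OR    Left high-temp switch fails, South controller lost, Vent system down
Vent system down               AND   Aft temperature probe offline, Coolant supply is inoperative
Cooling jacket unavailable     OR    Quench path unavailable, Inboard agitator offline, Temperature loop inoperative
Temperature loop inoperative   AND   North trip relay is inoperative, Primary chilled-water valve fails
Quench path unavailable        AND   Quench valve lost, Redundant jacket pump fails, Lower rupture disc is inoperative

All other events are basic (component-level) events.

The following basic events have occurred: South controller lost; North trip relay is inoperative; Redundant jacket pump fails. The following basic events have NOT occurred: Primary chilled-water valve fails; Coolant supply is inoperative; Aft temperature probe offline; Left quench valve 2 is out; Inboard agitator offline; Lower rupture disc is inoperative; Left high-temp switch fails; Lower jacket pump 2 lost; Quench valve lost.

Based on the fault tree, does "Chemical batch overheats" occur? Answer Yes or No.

Quench path unavailable [AND]: Quench valve lost=not, Redundant jacket pump fails=occurs, Lower rupture disc is inoperative=not → not all inputs occur → does not occur.
Temperature loop inoperative [AND]: North trip relay is inoperative=occurs, Primary chilled-water valve fails=not → not all inputs occur → does not occur.
Cooling jacket unavailable [OR]: Quench path unavailable=not, Inboard agitator offline=not, Temperature loop inoperative=not → no input occurs → does not occur.
Vent system down [AND]: Aft temperature probe offline=not, Coolant supply is inoperative=not → not all inputs occur → does not occur.
Agitation branch fails [OR]: Left high-temp switch fails=not, South controller lost=occurs, Vent system down=not → at least one input occurs → occurs.
Interlock chain fails [OR]: Agitation branch fails=occurs, Left quench valve 2 is out=not, Lower jacket pump 2 lost=not → at least one input occurs → occurs.
Chemical batch overheats [OR]: Cooling jacket unavailable=not, Interlock chain fails=occurs → at least one input occurs → occurs.

Yes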